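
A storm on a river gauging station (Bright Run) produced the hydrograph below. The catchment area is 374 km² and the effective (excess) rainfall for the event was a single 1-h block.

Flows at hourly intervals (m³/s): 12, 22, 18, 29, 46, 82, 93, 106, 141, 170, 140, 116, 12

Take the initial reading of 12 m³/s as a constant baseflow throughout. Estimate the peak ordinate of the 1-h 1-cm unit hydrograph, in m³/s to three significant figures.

Direct runoff: 0.0, 10.0, 6.0, 17.0, 34.0, 70.0, 81.0, 94.0, 129.0, 158.0, 128.0, 104.0, 0.0 m³/s; ΣQ_DR = 831.0 m³/s, peak = 158.0 m³/s.
Runoff depth d = ΣQ_DR·Δt / A = 831.0 × 3600 / (374 km²) = 7.999 mm.
The 1-cm UH is the DRH scaled by (10 mm)/d, so U_p = 158.0 × 10/7.999 = 198 m³/s.

U_p ≈ 198 m³/s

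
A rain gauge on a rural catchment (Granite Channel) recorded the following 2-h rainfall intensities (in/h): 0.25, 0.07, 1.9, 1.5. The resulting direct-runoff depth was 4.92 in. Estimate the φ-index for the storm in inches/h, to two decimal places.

φ ≈ 0.47 in/h

Only the 2 blocks with intensity above φ contribute runoff: 1.9, 1.5 in/h.
Σ(I−φ)·Δt = d  ⇒  (1.9+1.5 − 2φ)·2 = 4.92
φ = (3.400 − 4.92/2) / 2 = 0.47 in/h.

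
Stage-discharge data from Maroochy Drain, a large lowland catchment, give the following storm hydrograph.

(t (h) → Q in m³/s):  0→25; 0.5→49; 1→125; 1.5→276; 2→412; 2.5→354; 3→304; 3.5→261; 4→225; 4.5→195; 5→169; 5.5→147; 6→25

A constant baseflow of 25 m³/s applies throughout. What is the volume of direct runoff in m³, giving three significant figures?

Direct-runoff ordinates (Q − Q_b): 0.0, 24.0, 100.0, 251.0, 387.0, 329.0, 279.0, 236.0, 200.0, 170.0, 144.0, 122.0, 0.0 m³/s.
ΣQ_DR = 2242 m³/s.
With Δt = 0.5 h = 1800 s, V = ΣQ_DR · Δt = 2242 × 1800 = 4.04 × 10^6 m³.

V ≈ 4.04 × 10^6 m³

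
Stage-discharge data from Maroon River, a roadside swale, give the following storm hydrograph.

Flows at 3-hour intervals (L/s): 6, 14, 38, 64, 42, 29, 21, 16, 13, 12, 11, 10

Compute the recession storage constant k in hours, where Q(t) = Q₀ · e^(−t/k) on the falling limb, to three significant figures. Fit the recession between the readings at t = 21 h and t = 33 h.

On the falling limb, Q drops from 16 to 10 L/s between t = 21 h and t = 33 h (Δt = 12 h).
k = −Δt / ln(Q₂/Q₁) = −12 / ln(10/16) = 25.5 h.

k ≈ 25.5 h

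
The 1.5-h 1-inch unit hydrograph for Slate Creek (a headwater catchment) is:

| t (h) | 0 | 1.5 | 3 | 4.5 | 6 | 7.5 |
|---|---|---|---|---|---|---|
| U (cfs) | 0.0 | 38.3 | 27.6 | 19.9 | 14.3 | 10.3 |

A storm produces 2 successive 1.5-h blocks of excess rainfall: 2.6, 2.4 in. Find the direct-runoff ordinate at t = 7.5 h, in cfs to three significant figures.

By discrete convolution, Q_j = Σ (P_i / 1 in) · U_{j−i}.
At t = 7.5 h (j=5): Q = (2.6/1)·10.3 + (2.4/1)·14.3 = 61.1 cfs.

Q ≈ 61.1 cfs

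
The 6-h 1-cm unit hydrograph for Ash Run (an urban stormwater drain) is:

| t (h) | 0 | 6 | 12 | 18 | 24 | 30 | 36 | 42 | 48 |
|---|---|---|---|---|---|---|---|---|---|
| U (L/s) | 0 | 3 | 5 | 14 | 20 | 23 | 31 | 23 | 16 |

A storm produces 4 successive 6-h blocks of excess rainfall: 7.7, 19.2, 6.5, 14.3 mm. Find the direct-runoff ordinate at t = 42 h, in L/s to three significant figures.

Q ≈ 121 L/s

By discrete convolution, Q_j = Σ (P_i / 10 mm) · U_{j−i}.
At t = 42 h (j=7): Q = (7.7/10)·23 + (19.2/10)·31 + (6.5/10)·23 + (14.3/10)·20 = 121 L/s.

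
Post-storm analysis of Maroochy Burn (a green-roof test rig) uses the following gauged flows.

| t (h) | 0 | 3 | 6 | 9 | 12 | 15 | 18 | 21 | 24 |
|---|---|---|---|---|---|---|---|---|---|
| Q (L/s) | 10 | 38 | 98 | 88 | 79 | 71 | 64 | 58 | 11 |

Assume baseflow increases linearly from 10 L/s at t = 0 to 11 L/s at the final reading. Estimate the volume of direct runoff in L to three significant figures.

V ≈ 4.56 × 10^6 L

Direct-runoff ordinates (Q − Q_b): 0.00, 27.88, 87.75, 77.62, 68.50, 60.38, 53.25, 47.12, 0.00 L/s.
ΣQ_DR = 422.5 L/s.
With Δt = 3 h = 10800 s, V = ΣQ_DR · Δt = 422.5 × 10800 = 4.56 × 10^6 L.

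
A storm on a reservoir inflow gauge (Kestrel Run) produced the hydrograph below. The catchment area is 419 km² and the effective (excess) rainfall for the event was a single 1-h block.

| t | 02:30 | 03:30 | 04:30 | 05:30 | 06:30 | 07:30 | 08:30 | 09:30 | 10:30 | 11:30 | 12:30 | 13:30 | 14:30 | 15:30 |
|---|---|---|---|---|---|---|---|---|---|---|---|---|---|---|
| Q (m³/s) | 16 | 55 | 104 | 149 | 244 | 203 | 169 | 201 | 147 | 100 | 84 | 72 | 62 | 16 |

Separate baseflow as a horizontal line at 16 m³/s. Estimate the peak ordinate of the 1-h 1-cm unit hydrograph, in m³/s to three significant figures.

U_p ≈ 190 m³/s

Direct runoff: 0.0, 39.0, 88.0, 133.0, 228.0, 187.0, 153.0, 185.0, 131.0, 84.0, 68.0, 56.0, 46.0, 0.0 m³/s; ΣQ_DR = 1398 m³/s, peak = 228.0 m³/s.
Runoff depth d = ΣQ_DR·Δt / A = 1398 × 3600 / (419 km²) = 12.01 mm.
The 1-cm UH is the DRH scaled by (10 mm)/d, so U_p = 228.0 × 10/12.01 = 190 m³/s.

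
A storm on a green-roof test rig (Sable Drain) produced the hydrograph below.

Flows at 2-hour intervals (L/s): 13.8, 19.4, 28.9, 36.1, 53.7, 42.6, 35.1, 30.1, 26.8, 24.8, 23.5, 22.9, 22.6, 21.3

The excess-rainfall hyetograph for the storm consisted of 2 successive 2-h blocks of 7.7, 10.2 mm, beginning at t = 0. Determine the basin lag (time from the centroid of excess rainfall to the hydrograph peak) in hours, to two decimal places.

Centroid of excess rainfall: t_c = Σ P_i·t̄_i / ΣP_i = 2.1397 h (block centres at 1, 3 h).
Hydrograph peak occurs at t = 8 h, so basin lag t_L = 8 − 2.1397 = 5.86 h.

t_L ≈ 5.86 h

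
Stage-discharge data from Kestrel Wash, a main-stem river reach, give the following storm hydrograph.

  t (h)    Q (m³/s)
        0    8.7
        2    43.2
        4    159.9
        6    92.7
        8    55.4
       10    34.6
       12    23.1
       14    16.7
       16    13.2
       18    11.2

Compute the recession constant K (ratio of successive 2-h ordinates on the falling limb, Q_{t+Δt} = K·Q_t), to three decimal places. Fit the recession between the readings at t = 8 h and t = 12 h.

K ≈ 0.646

Using the recession-limb readings at t = 8 h and t = 12 h: Q falls from 55.4 to 23.1 m³/s over 2 intervals.
K = (Q₂/Q₁)^(1/2) = (23.1/55.4)^(1/2) = 0.646.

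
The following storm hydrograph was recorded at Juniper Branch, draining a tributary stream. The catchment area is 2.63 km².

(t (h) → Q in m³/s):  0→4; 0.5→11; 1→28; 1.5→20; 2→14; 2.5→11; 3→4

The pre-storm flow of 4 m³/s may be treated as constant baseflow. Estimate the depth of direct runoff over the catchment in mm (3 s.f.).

Direct runoff: 0.0, 7.0, 24.0, 16.0, 10.0, 7.0, 0.0 m³/s; ΣQ_DR = 64.00 m³/s.
V = ΣQ_DR · Δt = 64.00 × 1800 s = 1.152 × 10^5 m³.
Over A = 2.63 km², depth = V / A = 43.8 mm.

d ≈ 43.8 mm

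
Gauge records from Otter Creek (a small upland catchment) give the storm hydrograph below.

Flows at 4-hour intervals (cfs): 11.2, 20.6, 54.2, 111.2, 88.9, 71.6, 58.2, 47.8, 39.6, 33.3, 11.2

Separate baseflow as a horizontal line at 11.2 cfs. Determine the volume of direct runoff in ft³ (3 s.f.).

V ≈ 6.11 × 10^6 ft³

Direct-runoff ordinates (Q − Q_b): 0.0, 9.4, 43.0, 100.0, 77.7, 60.4, 47.0, 36.6, 28.4, 22.1, 0.0 cfs.
ΣQ_DR = 424.6 cfs.
With Δt = 4 h = 14400 s, V = ΣQ_DR · Δt = 424.6 × 14400 = 6.11 × 10^6 ft³.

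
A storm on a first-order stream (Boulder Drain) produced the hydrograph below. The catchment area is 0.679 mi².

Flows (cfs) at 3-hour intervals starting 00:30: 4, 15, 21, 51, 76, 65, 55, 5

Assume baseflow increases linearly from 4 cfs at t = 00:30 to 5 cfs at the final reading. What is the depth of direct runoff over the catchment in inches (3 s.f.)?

Direct runoff: 0.00, 10.86, 16.71, 46.57, 71.43, 60.29, 50.14, 0.00 cfs; ΣQ_DR = 256.0 cfs.
V = ΣQ_DR · Δt = 256.0 × 10800 s = 2.765 × 10^6 ft³.
Over A = 0.679 mi², depth = V / A = 1.75 in.

d ≈ 1.75 in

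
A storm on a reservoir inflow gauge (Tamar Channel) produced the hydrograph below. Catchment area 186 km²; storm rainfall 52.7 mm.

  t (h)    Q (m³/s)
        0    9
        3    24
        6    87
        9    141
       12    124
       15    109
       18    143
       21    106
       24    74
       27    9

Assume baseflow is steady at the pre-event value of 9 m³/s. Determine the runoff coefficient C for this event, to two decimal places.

ΣQ_DR = 736.0 m³/s; V = ΣQ_DR·Δt = 7.949 × 10^6 m³.
Runoff depth d = V / A = 42.74 mm.
C = d / P = 42.74 / 52.7 = 0.81.

C ≈ 0.81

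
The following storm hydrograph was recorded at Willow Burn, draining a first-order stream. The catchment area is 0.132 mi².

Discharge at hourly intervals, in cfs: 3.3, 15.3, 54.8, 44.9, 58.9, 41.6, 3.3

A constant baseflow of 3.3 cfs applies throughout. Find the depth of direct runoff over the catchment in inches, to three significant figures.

d ≈ 2.34 in

Direct runoff: 0.0, 12.0, 51.5, 41.6, 55.6, 38.3, 0.0 cfs; ΣQ_DR = 199.0 cfs.
V = ΣQ_DR · Δt = 199.0 × 3600 s = 7.164 × 10^5 ft³.
Over A = 0.132 mi², depth = V / A = 2.34 in.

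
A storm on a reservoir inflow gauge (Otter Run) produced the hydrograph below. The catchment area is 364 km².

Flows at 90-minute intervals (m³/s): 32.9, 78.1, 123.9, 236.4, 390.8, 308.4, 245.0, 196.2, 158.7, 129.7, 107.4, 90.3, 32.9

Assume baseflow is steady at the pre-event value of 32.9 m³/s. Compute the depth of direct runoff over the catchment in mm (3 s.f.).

d ≈ 25.3 mm

Direct runoff: 0.0, 45.2, 91.0, 203.5, 357.9, 275.5, 212.1, 163.3, 125.8, 96.8, 74.5, 57.4, 0.0 m³/s; ΣQ_DR = 1703 m³/s.
V = ΣQ_DR · Δt = 1703 × 5400 s = 9.196 × 10^6 m³.
Over A = 364 km², depth = V / A = 25.3 mm.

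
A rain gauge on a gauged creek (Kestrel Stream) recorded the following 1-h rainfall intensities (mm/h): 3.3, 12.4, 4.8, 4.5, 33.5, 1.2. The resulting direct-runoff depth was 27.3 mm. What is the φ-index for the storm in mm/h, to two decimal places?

φ ≈ 9.30 mm/h

Only the 2 blocks with intensity above φ contribute runoff: 12.4, 33.5 mm/h.
Σ(I−φ)·Δt = d  ⇒  (12.4+33.5 − 2φ)·1 = 27.3
φ = (45.90 − 27.3/1) / 2 = 9.30 mm/h.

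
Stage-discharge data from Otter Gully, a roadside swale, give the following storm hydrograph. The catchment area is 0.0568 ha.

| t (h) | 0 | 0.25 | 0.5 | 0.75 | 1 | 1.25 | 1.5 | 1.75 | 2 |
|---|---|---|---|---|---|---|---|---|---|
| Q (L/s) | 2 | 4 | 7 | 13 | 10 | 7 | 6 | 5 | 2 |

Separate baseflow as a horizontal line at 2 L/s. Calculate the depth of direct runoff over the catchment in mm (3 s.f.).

Direct runoff: 0.0, 2.0, 5.0, 11.0, 8.0, 5.0, 4.0, 3.0, 0.0 L/s; ΣQ_DR = 38.00 L/s.
V = ΣQ_DR · Δt = 38.00 × 900 s = 34200 L.
Over A = 0.0568 ha, depth = V / A = 60.2 mm.

d ≈ 60.2 mm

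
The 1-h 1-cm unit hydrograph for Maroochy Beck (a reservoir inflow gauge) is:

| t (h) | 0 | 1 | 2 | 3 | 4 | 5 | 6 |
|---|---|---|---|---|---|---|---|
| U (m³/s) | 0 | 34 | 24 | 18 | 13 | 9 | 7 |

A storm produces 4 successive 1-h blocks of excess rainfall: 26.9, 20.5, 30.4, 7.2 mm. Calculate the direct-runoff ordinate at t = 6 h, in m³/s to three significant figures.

By discrete convolution, Q_j = Σ (P_i / 10 mm) · U_{j−i}.
At t = 6 h (j=6): Q = (26.9/10)·7 + (20.5/10)·9 + (30.4/10)·13 + (7.2/10)·18 = 89.8 m³/s.

Q ≈ 89.8 m³/s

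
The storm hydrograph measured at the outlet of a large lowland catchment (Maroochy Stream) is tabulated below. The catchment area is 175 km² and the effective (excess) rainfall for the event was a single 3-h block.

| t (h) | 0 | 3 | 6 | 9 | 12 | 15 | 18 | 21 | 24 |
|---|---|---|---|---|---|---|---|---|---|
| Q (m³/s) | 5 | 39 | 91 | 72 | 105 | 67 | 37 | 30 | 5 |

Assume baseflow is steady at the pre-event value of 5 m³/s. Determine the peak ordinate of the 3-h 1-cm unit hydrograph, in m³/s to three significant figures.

U_p ≈ 39.9 m³/s

Direct runoff: 0.0, 34.0, 86.0, 67.0, 100.0, 62.0, 32.0, 25.0, 0.0 m³/s; ΣQ_DR = 406.0 m³/s, peak = 100.0 m³/s.
Runoff depth d = ΣQ_DR·Δt / A = 406.0 × 10800 / (175 km²) = 25.06 mm.
The 1-cm UH is the DRH scaled by (10 mm)/d, so U_p = 100.0 × 10/25.06 = 39.9 m³/s.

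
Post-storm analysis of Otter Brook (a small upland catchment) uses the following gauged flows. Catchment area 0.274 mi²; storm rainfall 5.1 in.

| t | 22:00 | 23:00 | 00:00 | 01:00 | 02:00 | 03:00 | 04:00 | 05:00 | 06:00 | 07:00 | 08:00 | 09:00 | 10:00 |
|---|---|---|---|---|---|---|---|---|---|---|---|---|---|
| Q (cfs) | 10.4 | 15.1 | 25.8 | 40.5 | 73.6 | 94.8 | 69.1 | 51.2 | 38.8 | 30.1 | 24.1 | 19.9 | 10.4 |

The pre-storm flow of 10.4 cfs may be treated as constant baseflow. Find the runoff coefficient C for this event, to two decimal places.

C ≈ 0.41

ΣQ_DR = 368.6 cfs; V = ΣQ_DR·Δt = 1.327 × 10^6 ft³.
Runoff depth d = V / A = 2.085 in.
C = d / P = 2.085 / 5.1 = 0.41.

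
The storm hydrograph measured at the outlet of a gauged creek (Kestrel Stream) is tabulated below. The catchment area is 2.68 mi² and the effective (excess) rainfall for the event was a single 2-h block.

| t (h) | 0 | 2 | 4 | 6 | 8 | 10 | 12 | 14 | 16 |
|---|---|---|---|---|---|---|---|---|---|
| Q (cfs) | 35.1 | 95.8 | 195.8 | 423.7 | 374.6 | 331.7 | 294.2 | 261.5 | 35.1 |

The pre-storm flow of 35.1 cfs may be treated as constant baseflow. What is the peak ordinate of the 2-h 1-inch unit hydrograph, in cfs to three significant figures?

Direct runoff: 0.0, 60.7, 160.7, 388.6, 339.5, 296.6, 259.1, 226.4, 0.0 cfs; ΣQ_DR = 1732 cfs, peak = 388.6 cfs.
Runoff depth d = ΣQ_DR·Δt / A = 1732 × 7200 / (2.68 mi²) = 2.002 in.
The 1-inch UH is the DRH scaled by (1 in)/d, so U_p = 388.6 × 1/2.002 = 194 cfs.

U_p ≈ 194 cfs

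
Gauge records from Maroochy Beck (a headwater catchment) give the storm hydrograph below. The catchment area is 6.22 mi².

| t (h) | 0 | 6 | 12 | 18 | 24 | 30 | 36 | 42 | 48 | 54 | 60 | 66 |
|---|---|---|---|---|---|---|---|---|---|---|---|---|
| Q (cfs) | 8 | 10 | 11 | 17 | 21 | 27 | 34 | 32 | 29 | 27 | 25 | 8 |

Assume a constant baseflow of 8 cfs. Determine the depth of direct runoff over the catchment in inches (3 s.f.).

Direct runoff: 0.0, 2.0, 3.0, 9.0, 13.0, 19.0, 26.0, 24.0, 21.0, 19.0, 17.0, 0.0 cfs; ΣQ_DR = 153.0 cfs.
V = ΣQ_DR · Δt = 153.0 × 21600 s = 3.305 × 10^6 ft³.
Over A = 6.22 mi², depth = V / A = 0.229 in.

d ≈ 0.229 in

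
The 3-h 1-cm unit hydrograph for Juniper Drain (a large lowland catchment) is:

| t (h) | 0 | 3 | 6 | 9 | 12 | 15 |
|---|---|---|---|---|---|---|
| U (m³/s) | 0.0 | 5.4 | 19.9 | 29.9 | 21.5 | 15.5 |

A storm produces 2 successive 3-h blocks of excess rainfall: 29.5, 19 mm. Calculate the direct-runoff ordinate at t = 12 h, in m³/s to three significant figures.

Q ≈ 120 m³/s

By discrete convolution, Q_j = Σ (P_i / 10 mm) · U_{j−i}.
At t = 12 h (j=4): Q = (29.5/10)·21.5 + (19/10)·29.9 = 120 m³/s.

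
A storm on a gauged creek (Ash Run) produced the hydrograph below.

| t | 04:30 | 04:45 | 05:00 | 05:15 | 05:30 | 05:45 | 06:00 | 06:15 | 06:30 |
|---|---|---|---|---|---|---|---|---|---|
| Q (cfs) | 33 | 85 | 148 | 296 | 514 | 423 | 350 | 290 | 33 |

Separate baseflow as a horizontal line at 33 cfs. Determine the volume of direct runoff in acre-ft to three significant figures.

V ≈ 38.7 acre-ft

Direct-runoff ordinates (Q − Q_b): 0.0, 52.0, 115.0, 263.0, 481.0, 390.0, 317.0, 257.0, 0.0 cfs.
ΣQ_DR = 1875 cfs.
With Δt = 0.25 h = 900 s, V = ΣQ_DR · Δt = 1875 × 900 = 1.69 × 10^6 ft³ = 38.7 acre-ft.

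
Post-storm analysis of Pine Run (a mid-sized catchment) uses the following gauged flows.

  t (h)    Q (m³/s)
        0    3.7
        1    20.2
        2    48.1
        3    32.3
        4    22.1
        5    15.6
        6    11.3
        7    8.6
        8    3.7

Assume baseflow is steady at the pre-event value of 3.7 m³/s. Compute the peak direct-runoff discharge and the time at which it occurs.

Q_p = 44.4 m³/s at t = 2 h

Subtracting baseflow gives direct-runoff ordinates: 0.0, 16.5, 44.4, 28.6, 18.4, 11.9, 7.6, 4.9, 0.0 m³/s.
The maximum is 44.4 m³/s, occurring at the reading for t = 2 h.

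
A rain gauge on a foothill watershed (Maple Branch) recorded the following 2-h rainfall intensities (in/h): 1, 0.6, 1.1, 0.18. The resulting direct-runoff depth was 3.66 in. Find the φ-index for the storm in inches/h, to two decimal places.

Only the 3 blocks with intensity above φ contribute runoff: 1, 0.6, 1.1 in/h.
Σ(I−φ)·Δt = d  ⇒  (1+0.6+1.1 − 3φ)·2 = 3.66
φ = (2.700 − 3.66/2) / 3 = 0.29 in/h.

φ ≈ 0.29 in/h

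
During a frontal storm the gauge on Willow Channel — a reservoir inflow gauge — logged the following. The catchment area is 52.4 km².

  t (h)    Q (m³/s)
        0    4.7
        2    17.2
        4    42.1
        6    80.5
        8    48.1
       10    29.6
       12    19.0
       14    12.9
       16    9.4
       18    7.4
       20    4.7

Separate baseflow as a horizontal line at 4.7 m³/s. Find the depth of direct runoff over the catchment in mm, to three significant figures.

d ≈ 30.8 mm

Direct runoff: 0.0, 12.5, 37.4, 75.8, 43.4, 24.9, 14.3, 8.2, 4.7, 2.7, 0.0 m³/s; ΣQ_DR = 223.9 m³/s.
V = ΣQ_DR · Δt = 223.9 × 7200 s = 1.612 × 10^6 m³.
Over A = 52.4 km², depth = V / A = 30.8 mm.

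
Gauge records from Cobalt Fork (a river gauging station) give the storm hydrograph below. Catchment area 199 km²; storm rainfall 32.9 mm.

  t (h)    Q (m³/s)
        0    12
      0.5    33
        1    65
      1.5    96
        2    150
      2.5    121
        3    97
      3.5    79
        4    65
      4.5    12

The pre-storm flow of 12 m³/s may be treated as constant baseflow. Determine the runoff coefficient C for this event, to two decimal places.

C ≈ 0.17

ΣQ_DR = 610.0 m³/s; V = ΣQ_DR·Δt = 1.098 × 10^6 m³.
Runoff depth d = V / A = 5.518 mm.
C = d / P = 5.518 / 32.9 = 0.17.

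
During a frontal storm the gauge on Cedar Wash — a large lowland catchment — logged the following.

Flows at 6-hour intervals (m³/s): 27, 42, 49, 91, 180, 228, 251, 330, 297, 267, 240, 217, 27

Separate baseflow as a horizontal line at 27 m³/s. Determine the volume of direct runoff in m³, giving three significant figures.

V ≈ 4.09 × 10^7 m³

Direct-runoff ordinates (Q − Q_b): 0.0, 15.0, 22.0, 64.0, 153.0, 201.0, 224.0, 303.0, 270.0, 240.0, 213.0, 190.0, 0.0 m³/s.
ΣQ_DR = 1895 m³/s.
With Δt = 6 h = 21600 s, V = ΣQ_DR · Δt = 1895 × 21600 = 4.09 × 10^7 m³.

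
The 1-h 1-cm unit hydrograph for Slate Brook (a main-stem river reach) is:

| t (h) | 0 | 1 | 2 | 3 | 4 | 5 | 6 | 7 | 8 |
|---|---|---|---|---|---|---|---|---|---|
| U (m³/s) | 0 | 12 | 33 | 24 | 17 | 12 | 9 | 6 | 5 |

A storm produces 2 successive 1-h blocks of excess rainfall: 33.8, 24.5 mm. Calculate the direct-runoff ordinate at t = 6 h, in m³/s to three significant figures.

Q ≈ 59.8 m³/s

By discrete convolution, Q_j = Σ (P_i / 10 mm) · U_{j−i}.
At t = 6 h (j=6): Q = (33.8/10)·9 + (24.5/10)·12 = 59.8 m³/s.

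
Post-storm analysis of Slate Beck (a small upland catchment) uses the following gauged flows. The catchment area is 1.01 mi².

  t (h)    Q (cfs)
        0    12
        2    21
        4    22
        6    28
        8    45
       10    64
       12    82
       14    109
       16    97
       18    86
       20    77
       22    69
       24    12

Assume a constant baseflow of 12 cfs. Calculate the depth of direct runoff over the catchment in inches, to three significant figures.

d ≈ 1.74 in

Direct runoff: 0.0, 9.0, 10.0, 16.0, 33.0, 52.0, 70.0, 97.0, 85.0, 74.0, 65.0, 57.0, 0.0 cfs; ΣQ_DR = 568.0 cfs.
V = ΣQ_DR · Δt = 568.0 × 7200 s = 4.090 × 10^6 ft³.
Over A = 1.01 mi², depth = V / A = 1.74 in.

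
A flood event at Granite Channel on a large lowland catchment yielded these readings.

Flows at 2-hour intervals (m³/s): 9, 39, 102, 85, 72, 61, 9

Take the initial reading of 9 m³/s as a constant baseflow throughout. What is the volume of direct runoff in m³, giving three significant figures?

Direct-runoff ordinates (Q − Q_b): 0.0, 30.0, 93.0, 76.0, 63.0, 52.0, 0.0 m³/s.
ΣQ_DR = 314.0 m³/s.
With Δt = 2 h = 7200 s, V = ΣQ_DR · Δt = 314.0 × 7200 = 2.26 × 10^6 m³.

V ≈ 2.26 × 10^6 m³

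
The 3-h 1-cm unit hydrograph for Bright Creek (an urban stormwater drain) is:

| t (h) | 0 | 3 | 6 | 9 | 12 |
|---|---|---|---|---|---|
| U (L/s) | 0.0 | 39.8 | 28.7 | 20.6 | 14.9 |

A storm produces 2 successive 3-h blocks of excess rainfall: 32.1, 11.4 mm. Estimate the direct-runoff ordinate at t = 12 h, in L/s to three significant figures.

Q ≈ 71.3 L/s

By discrete convolution, Q_j = Σ (P_i / 10 mm) · U_{j−i}.
At t = 12 h (j=4): Q = (32.1/10)·14.9 + (11.4/10)·20.6 = 71.3 L/s.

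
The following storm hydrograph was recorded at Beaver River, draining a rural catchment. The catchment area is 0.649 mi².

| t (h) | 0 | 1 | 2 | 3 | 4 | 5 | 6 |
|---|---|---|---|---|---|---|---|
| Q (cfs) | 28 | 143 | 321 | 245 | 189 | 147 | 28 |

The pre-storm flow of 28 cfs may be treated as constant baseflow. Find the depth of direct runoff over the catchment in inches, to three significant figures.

Direct runoff: 0.0, 115.0, 293.0, 217.0, 161.0, 119.0, 0.0 cfs; ΣQ_DR = 905.0 cfs.
V = ΣQ_DR · Δt = 905.0 × 3600 s = 3.258 × 10^6 ft³.
Over A = 0.649 mi², depth = V / A = 2.16 in.

d ≈ 2.16 in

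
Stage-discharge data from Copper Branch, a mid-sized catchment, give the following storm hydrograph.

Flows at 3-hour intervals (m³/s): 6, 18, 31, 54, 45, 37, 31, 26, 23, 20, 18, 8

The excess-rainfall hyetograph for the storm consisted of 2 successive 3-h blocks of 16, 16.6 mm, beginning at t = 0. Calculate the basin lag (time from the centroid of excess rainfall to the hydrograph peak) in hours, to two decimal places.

Centroid of excess rainfall: t_c = Σ P_i·t̄_i / ΣP_i = 3.0276 h (block centres at 1.5, 4.5 h).
Hydrograph peak occurs at t = 9 h, so basin lag t_L = 9 − 3.0276 = 5.97 h.

t_L ≈ 5.97 h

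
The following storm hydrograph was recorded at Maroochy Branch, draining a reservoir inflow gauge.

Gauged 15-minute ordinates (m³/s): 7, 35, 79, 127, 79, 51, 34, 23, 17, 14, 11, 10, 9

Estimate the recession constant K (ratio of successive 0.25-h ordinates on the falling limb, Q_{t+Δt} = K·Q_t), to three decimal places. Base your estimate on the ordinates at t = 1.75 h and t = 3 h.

K ≈ 0.829

Using the recession-limb readings at t = 1.75 h and t = 3 h: Q falls from 23 to 9 m³/s over 5 intervals.
K = (Q₂/Q₁)^(1/5) = (9/23)^(1/5) = 0.829.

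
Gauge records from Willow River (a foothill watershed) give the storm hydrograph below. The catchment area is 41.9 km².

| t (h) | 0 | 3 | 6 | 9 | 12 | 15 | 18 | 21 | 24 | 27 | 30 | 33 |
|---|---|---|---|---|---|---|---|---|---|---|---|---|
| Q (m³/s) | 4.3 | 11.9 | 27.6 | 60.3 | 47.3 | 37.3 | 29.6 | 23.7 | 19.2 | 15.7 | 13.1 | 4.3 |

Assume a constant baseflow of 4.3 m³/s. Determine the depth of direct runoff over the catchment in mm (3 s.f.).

d ≈ 62.6 mm

Direct runoff: 0.0, 7.6, 23.3, 56.0, 43.0, 33.0, 25.3, 19.4, 14.9, 11.4, 8.8, 0.0 m³/s; ΣQ_DR = 242.7 m³/s.
V = ΣQ_DR · Δt = 242.7 × 10800 s = 2.621 × 10^6 m³.
Over A = 41.9 km², depth = V / A = 62.6 mm.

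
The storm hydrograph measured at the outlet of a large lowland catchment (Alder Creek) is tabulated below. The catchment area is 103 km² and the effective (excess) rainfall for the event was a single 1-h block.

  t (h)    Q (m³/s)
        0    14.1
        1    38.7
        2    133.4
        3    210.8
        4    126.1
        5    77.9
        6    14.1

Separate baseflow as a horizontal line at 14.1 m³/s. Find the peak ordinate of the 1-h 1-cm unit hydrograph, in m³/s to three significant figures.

Direct runoff: 0.0, 24.6, 119.3, 196.7, 112.0, 63.8, 0.0 m³/s; ΣQ_DR = 516.4 m³/s, peak = 196.7 m³/s.
Runoff depth d = ΣQ_DR·Δt / A = 516.4 × 3600 / (103 km²) = 18.05 mm.
The 1-cm UH is the DRH scaled by (10 mm)/d, so U_p = 196.7 × 10/18.05 = 109 m³/s.

U_p ≈ 109 m³/s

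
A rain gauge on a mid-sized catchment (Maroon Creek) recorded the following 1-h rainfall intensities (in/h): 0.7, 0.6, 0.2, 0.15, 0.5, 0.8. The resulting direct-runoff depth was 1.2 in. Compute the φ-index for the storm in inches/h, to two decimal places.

Only the 4 blocks with intensity above φ contribute runoff: 0.7, 0.6, 0.5, 0.8 in/h.
Σ(I−φ)·Δt = d  ⇒  (0.7+0.6+0.5+0.8 − 4φ)·1 = 1.2
φ = (2.600 − 1.2/1) / 4 = 0.35 in/h.

φ ≈ 0.35 in/h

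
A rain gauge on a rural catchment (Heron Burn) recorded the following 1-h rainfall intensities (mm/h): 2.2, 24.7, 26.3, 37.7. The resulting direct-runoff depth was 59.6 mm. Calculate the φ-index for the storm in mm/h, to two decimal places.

φ ≈ 9.70 mm/h

Only the 3 blocks with intensity above φ contribute runoff: 24.7, 26.3, 37.7 mm/h.
Σ(I−φ)·Δt = d  ⇒  (24.7+26.3+37.7 − 3φ)·1 = 59.6
φ = (88.70 − 59.6/1) / 3 = 9.70 mm/h.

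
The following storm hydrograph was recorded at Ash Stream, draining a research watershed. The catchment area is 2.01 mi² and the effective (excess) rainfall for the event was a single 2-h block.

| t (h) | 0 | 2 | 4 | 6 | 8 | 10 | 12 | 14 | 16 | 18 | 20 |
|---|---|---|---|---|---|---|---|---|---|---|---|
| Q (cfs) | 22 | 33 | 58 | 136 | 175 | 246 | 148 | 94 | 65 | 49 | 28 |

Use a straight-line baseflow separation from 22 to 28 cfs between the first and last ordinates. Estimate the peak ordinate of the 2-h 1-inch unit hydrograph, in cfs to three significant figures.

U_p ≈ 184 cfs

Direct runoff: 0.00, 10.40, 34.80, 112.20, 150.60, 221.00, 122.40, 67.80, 38.20, 21.60, 0.00 cfs; ΣQ_DR = 779.0 cfs, peak = 221.00 cfs.
Runoff depth d = ΣQ_DR·Δt / A = 779.0 × 7200 / (2.01 mi²) = 1.201 in.
The 1-inch UH is the DRH scaled by (1 in)/d, so U_p = 221.00 × 1/1.201 = 184 cfs.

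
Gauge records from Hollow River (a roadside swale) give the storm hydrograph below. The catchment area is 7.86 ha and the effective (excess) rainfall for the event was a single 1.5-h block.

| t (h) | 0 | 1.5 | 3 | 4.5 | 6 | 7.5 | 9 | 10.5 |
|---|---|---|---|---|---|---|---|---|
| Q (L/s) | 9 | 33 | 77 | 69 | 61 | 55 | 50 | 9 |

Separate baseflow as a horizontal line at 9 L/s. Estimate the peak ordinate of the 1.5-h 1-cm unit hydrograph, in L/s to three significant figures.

U_p ≈ 34.0 L/s

Direct runoff: 0.0, 24.0, 68.0, 60.0, 52.0, 46.0, 41.0, 0.0 L/s; ΣQ_DR = 291.0 L/s, peak = 68.0 L/s.
Runoff depth d = ΣQ_DR·Δt / A = 291.0 × 5400 / (7.86 ha) = 19.99 mm.
The 1-cm UH is the DRH scaled by (10 mm)/d, so U_p = 68.0 × 10/19.99 = 34.0 L/s.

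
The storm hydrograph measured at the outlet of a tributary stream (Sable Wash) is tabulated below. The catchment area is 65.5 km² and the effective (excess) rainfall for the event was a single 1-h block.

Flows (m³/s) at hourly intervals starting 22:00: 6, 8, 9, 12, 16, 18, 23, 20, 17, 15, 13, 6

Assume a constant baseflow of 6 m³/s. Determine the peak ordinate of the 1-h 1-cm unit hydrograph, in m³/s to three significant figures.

U_p ≈ 34.0 m³/s

Direct runoff: 0.0, 2.0, 3.0, 6.0, 10.0, 12.0, 17.0, 14.0, 11.0, 9.0, 7.0, 0.0 m³/s; ΣQ_DR = 91.00 m³/s, peak = 17.0 m³/s.
Runoff depth d = ΣQ_DR·Δt / A = 91.00 × 3600 / (65.5 km²) = 5.002 mm.
The 1-cm UH is the DRH scaled by (10 mm)/d, so U_p = 17.0 × 10/5.002 = 34.0 m³/s.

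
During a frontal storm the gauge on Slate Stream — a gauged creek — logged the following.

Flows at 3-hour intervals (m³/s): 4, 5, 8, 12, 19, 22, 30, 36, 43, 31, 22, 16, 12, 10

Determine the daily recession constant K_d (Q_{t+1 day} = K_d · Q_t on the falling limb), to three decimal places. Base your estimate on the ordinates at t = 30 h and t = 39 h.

K_d ≈ 0.122

Between t = 30 h and t = 39 h the flow falls from 22 to 10 m³/s over 3×3 h = 9 h.
Per-interval ratio K = (10/22)^(1/3) = 0.7689; K_d = K^(24/3) = 0.122.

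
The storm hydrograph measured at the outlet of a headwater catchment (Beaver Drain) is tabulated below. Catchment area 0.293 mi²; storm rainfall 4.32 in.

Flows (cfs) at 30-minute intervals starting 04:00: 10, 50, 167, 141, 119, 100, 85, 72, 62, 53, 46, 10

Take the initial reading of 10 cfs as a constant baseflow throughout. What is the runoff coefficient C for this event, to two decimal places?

C ≈ 0.49

ΣQ_DR = 795.0 cfs; V = ΣQ_DR·Δt = 1.431 × 10^6 ft³.
Runoff depth d = V / A = 2.102 in.
C = d / P = 2.102 / 4.32 = 0.49.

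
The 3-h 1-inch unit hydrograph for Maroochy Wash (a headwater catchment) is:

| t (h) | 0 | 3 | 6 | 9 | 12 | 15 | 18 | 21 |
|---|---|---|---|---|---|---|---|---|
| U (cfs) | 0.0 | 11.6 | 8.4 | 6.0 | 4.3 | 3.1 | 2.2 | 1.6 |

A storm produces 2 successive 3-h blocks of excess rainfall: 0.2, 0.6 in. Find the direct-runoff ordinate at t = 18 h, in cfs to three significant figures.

Q ≈ 2.30 cfs

By discrete convolution, Q_j = Σ (P_i / 1 in) · U_{j−i}.
At t = 18 h (j=6): Q = (0.2/1)·2.2 + (0.6/1)·3.1 = 2.30 cfs.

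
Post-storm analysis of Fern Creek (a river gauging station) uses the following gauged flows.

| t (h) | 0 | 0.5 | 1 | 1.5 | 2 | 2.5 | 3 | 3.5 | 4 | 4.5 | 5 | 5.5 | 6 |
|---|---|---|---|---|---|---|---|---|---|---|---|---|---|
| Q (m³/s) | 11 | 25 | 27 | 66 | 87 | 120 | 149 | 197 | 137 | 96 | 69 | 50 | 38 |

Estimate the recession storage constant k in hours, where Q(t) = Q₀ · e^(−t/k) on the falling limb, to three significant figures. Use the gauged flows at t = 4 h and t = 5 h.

On the falling limb, Q drops from 137 to 69 m³/s between t = 4 h and t = 5 h (Δt = 1 h).
k = −Δt / ln(Q₂/Q₁) = −1 / ln(69/137) = 1.46 h.

k ≈ 1.46 h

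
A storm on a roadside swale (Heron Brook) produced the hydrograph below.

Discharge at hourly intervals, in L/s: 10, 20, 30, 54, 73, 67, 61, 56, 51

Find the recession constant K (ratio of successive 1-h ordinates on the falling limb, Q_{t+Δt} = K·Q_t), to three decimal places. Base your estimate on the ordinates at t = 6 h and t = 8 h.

Using the recession-limb readings at t = 6 h and t = 8 h: Q falls from 61 to 51 L/s over 2 intervals.
K = (Q₂/Q₁)^(1/2) = (51/61)^(1/2) = 0.914.

K ≈ 0.914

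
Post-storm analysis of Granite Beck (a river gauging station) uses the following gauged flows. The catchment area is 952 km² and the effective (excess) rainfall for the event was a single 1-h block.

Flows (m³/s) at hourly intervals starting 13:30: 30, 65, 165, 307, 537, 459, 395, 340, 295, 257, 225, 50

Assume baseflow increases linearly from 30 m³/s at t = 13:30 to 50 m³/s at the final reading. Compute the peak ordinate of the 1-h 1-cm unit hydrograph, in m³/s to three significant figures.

Direct runoff: 0.00, 33.18, 131.36, 271.55, 499.73, 419.91, 354.09, 297.27, 250.45, 210.64, 176.82, 0.00 m³/s; ΣQ_DR = 2645 m³/s, peak = 499.73 m³/s.
Runoff depth d = ΣQ_DR·Δt / A = 2645 × 3600 / (952 km²) = 10.00 mm.
The 1-cm UH is the DRH scaled by (10 mm)/d, so U_p = 499.73 × 10/10.00 = 500 m³/s.

U_p ≈ 500 m³/s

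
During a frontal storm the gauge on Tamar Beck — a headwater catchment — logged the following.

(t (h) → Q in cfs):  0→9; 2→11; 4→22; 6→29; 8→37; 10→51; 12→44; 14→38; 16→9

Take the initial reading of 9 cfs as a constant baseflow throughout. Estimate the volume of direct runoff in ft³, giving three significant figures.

V ≈ 1.22 × 10^6 ft³

Direct-runoff ordinates (Q − Q_b): 0.0, 2.0, 13.0, 20.0, 28.0, 42.0, 35.0, 29.0, 0.0 cfs.
ΣQ_DR = 169.0 cfs.
With Δt = 2 h = 7200 s, V = ΣQ_DR · Δt = 169.0 × 7200 = 1.22 × 10^6 ft³.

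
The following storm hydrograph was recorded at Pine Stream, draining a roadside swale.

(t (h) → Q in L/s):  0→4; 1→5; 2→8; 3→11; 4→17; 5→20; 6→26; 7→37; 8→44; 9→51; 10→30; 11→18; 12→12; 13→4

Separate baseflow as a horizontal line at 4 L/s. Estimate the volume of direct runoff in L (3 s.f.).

Direct-runoff ordinates (Q − Q_b): 0.0, 1.0, 4.0, 7.0, 13.0, 16.0, 22.0, 33.0, 40.0, 47.0, 26.0, 14.0, 8.0, 0.0 L/s.
ΣQ_DR = 231.0 L/s.
With Δt = 1 h = 3600 s, V = ΣQ_DR · Δt = 231.0 × 3600 = 8.32 × 10^5 L.

V ≈ 8.32 × 10^5 L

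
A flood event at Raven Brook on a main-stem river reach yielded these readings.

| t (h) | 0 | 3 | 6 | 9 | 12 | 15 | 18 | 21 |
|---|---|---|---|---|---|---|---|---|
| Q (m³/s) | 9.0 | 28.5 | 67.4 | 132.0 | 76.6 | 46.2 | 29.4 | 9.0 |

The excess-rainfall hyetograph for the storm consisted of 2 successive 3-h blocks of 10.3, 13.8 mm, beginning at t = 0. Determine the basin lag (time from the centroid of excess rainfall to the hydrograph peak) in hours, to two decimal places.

Centroid of excess rainfall: t_c = Σ P_i·t̄_i / ΣP_i = 3.2178 h (block centres at 1.5, 4.5 h).
Hydrograph peak occurs at t = 9 h, so basin lag t_L = 9 − 3.2178 = 5.78 h.

t_L ≈ 5.78 h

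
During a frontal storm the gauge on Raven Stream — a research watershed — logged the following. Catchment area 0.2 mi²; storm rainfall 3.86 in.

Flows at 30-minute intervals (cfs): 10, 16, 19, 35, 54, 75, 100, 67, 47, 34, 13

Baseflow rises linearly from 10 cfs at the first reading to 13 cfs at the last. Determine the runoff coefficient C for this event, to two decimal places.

C ≈ 0.34

ΣQ_DR = 343.5 cfs; V = ΣQ_DR·Δt = 6.183 × 10^5 ft³.
Runoff depth d = V / A = 1.331 in.
C = d / P = 1.331 / 3.86 = 0.34.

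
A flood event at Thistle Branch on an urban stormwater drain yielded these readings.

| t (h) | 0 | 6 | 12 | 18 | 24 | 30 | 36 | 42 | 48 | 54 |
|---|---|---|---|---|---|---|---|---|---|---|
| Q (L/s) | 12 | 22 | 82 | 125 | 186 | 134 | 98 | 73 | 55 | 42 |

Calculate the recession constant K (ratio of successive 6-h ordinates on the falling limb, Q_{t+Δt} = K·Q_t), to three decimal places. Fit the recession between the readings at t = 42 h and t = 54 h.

Using the recession-limb readings at t = 42 h and t = 54 h: Q falls from 73 to 42 L/s over 2 intervals.
K = (Q₂/Q₁)^(1/2) = (42/73)^(1/2) = 0.759.

K ≈ 0.759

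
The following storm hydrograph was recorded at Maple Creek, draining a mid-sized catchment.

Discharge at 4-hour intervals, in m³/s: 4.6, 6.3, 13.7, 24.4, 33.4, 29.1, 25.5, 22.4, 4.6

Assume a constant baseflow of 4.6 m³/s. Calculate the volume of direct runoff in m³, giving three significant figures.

Direct-runoff ordinates (Q − Q_b): 0.0, 1.7, 9.1, 19.8, 28.8, 24.5, 20.9, 17.8, 0.0 m³/s.
ΣQ_DR = 122.6 m³/s.
With Δt = 4 h = 14400 s, V = ΣQ_DR · Δt = 122.6 × 14400 = 1.77 × 10^6 m³.

V ≈ 1.77 × 10^6 m³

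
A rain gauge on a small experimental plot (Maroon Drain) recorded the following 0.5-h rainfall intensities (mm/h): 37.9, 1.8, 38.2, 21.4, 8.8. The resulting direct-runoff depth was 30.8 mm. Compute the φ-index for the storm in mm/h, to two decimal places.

φ ≈ 11.97 mm/h

Only the 3 blocks with intensity above φ contribute runoff: 37.9, 38.2, 21.4 mm/h.
Σ(I−φ)·Δt = d  ⇒  (37.9+38.2+21.4 − 3φ)·0.5 = 30.8
φ = (97.50 − 30.8/0.5) / 3 = 11.97 mm/h.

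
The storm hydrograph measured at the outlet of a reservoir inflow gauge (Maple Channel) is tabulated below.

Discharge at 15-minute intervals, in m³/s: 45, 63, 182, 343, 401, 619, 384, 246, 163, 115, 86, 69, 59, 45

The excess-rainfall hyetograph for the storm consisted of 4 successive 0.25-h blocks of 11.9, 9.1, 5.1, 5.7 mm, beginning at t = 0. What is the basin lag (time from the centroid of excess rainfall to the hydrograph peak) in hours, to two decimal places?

Centroid of excess rainfall: t_c = Σ P_i·t̄_i / ΣP_i = 0.4112 h (block centres at 0.125, 0.375, 0.625, 0.875 h).
Hydrograph peak occurs at t = 1.25 h, so basin lag t_L = 1.25 − 0.4112 = 0.84 h.

t_L ≈ 0.84 h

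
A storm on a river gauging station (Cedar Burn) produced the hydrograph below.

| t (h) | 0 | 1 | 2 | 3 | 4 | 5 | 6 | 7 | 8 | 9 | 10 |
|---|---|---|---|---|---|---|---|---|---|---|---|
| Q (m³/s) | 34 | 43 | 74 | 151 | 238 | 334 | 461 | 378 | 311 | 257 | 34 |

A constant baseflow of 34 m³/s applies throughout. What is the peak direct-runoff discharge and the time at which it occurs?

Q_p = 427.0 m³/s at t = 6 h

Subtracting baseflow gives direct-runoff ordinates: 0.0, 9.0, 40.0, 117.0, 204.0, 300.0, 427.0, 344.0, 277.0, 223.0, 0.0 m³/s.
The maximum is 427.0 m³/s, occurring at the reading for t = 6 h.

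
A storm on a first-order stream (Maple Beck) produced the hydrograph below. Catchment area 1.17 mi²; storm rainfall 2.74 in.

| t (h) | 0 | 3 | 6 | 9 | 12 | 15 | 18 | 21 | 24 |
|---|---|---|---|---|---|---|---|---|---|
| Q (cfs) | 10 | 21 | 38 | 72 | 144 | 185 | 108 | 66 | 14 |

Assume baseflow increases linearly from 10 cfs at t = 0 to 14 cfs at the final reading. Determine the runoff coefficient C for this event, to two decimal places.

ΣQ_DR = 550.0 cfs; V = ΣQ_DR·Δt = 5.940 × 10^6 ft³.
Runoff depth d = V / A = 2.185 in.
C = d / P = 2.185 / 2.74 = 0.80.

C ≈ 0.80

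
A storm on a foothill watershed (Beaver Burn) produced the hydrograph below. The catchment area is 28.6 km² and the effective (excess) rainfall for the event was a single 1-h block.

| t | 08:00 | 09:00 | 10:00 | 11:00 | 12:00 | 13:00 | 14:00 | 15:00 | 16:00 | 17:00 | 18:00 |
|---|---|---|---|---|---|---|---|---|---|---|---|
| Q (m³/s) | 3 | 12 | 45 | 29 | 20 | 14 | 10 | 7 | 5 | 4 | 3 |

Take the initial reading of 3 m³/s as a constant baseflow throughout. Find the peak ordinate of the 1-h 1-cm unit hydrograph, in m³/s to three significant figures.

U_p ≈ 28.0 m³/s

Direct runoff: 0.0, 9.0, 42.0, 26.0, 17.0, 11.0, 7.0, 4.0, 2.0, 1.0, 0.0 m³/s; ΣQ_DR = 119.0 m³/s, peak = 42.0 m³/s.
Runoff depth d = ΣQ_DR·Δt / A = 119.0 × 3600 / (28.6 km²) = 14.98 mm.
The 1-cm UH is the DRH scaled by (10 mm)/d, so U_p = 42.0 × 10/14.98 = 28.0 m³/s.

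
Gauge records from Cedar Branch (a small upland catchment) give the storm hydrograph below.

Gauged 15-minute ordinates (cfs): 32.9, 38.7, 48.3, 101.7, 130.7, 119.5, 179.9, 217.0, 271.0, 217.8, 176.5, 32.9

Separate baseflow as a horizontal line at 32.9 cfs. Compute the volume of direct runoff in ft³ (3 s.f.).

V ≈ 1.05 × 10^6 ft³

Direct-runoff ordinates (Q − Q_b): 0.0, 5.8, 15.4, 68.8, 97.8, 86.6, 147.0, 184.1, 238.1, 184.9, 143.6, 0.0 cfs.
ΣQ_DR = 1172 cfs.
With Δt = 0.25 h = 900 s, V = ΣQ_DR · Δt = 1172 × 900 = 1.05 × 10^6 ft³.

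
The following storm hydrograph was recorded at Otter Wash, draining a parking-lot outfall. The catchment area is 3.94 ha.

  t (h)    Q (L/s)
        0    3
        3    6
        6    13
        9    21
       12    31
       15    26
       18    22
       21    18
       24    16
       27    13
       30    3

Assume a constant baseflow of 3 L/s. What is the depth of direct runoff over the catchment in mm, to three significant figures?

Direct runoff: 0.0, 3.0, 10.0, 18.0, 28.0, 23.0, 19.0, 15.0, 13.0, 10.0, 0.0 L/s; ΣQ_DR = 139.0 L/s.
V = ΣQ_DR · Δt = 139.0 × 10800 s = 1.501 × 10^6 L.
Over A = 3.94 ha, depth = V / A = 38.1 mm.

d ≈ 38.1 mm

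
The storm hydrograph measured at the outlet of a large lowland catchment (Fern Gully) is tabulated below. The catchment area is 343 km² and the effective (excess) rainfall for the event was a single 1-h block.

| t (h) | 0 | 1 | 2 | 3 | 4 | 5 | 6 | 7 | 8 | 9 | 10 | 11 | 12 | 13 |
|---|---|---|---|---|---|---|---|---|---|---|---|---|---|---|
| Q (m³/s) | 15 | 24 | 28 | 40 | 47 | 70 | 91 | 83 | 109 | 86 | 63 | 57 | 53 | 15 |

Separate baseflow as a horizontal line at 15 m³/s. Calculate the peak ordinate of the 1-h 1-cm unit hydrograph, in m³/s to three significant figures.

U_p ≈ 157 m³/s

Direct runoff: 0.0, 9.0, 13.0, 25.0, 32.0, 55.0, 76.0, 68.0, 94.0, 71.0, 48.0, 42.0, 38.0, 0.0 m³/s; ΣQ_DR = 571.0 m³/s, peak = 94.0 m³/s.
Runoff depth d = ΣQ_DR·Δt / A = 571.0 × 3600 / (343 km²) = 5.993 mm.
The 1-cm UH is the DRH scaled by (10 mm)/d, so U_p = 94.0 × 10/5.993 = 157 m³/s.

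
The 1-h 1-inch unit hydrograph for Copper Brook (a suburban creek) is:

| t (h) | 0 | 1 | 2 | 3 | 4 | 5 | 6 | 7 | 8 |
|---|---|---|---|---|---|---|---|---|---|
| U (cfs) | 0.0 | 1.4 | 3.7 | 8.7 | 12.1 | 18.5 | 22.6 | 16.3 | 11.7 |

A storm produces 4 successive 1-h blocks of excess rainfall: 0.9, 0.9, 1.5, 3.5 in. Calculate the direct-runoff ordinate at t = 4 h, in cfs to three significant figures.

Q ≈ 29.2 cfs

By discrete convolution, Q_j = Σ (P_i / 1 in) · U_{j−i}.
At t = 4 h (j=4): Q = (0.9/1)·12.1 + (0.9/1)·8.7 + (1.5/1)·3.7 + (3.5/1)·1.4 = 29.2 cfs.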